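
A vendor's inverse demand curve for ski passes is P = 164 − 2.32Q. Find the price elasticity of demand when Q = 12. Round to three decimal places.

-4.891

At Q = 12, P = 164 − 2.32(12) = 136.16.
dP/dQ = −2.32, so dQ/dP = 1/(−2.32) = -0.431.
ε = (dQ/dP)(P/Q) = (-0.431)(136.16/12).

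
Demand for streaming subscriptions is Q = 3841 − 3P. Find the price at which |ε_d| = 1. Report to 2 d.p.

For linear demand Q = a − bP, ε = −bP/(a − bP). |ε| = 1 when bP = a − bP, i.e. P = a/(2b).
P = 3841/(2·3) = 3841/6 = 640.1667.

640.17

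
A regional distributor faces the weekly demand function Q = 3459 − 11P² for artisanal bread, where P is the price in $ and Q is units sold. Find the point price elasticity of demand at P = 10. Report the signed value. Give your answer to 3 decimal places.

-0.933

At P = 10, Q = 2359.
dQ/dP = −22P = -220.
ε = (dQ/dP)(P/Q) = (-220)(10/2359).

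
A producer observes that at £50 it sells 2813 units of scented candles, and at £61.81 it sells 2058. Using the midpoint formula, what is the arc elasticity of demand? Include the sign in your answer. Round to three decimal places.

ΔQ = 2058 − 2813 = -755; ΔP = 61.81 − 50 = 11.81.
Midpoints: P̄ = 55.91, Q̄ = 2435.5.
ε = (ΔQ/ΔP)(P̄/Q̄) = (-755/11.81)(55.91/2435.5).

-1.467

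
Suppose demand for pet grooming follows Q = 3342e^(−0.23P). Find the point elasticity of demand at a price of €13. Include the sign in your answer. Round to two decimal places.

-2.99

At P = 13, Q = 168.061.
dQ/dP = −0.23·3342e^(−0.23P) = −0.23Q = -38.654.
ε = (dQ/dP)(P/Q) = (-38.654)(13/168.061).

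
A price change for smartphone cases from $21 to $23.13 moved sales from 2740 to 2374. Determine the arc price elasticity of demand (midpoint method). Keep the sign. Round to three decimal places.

ΔQ = 2374 − 2740 = -366; ΔP = 23.13 − 21 = 2.13.
Midpoints: P̄ = 22.06, Q̄ = 2557.0.
ε = (ΔQ/ΔP)(P̄/Q̄) = (-366/2.13)(22.06/2557.0).

-1.483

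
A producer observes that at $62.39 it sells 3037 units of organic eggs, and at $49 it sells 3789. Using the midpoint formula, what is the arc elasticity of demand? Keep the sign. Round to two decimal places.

ΔQ = 3789 − 3037 = 752; ΔP = 49 − 62.39 = -13.39.
Midpoints: P̄ = 55.70, Q̄ = 3413.0.
ε = (ΔQ/ΔP)(P̄/Q̄) = (752/-13.39)(55.70/3413.0).

-0.92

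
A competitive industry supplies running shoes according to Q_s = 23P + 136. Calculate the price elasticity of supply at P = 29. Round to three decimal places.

At P = 29, Q_s = 803.
dQ_s/dP = 23.
ε_s = (dQ_s/dP)(P/Q_s) = (23)(29/803).

0.831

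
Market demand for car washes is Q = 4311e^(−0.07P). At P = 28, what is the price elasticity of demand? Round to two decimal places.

-1.96

At P = 28, Q = 607.241.
dQ/dP = −0.07·4311e^(−0.07P) = −0.07Q = -42.507.
ε = (dQ/dP)(P/Q) = (-42.507)(28/607.241).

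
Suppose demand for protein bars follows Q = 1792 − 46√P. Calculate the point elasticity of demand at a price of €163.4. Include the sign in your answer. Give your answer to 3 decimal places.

-0.244

At P = 163.4, Q = 1203.991.
dQ/dP = −46/(2√P) = -1.799.
ε = (dQ/dP)(P/Q) = (-1.799)(163.4/1203.991).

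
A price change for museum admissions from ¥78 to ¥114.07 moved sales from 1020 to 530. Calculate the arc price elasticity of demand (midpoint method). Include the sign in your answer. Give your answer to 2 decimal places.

-1.68

ΔQ = 530 − 1020 = -490; ΔP = 114.07 − 78 = 36.07.
Midpoints: P̄ = 96.03, Q̄ = 775.0.
ε = (ΔQ/ΔP)(P̄/Q̄) = (-490/36.07)(96.03/775.0).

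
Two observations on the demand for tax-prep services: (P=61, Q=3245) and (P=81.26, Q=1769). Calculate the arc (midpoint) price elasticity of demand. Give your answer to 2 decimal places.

-2.07

ΔQ = 1769 − 3245 = -1476; ΔP = 81.26 − 61 = 20.26.
Midpoints: P̄ = 71.13, Q̄ = 2507.0.
ε = (ΔQ/ΔP)(P̄/Q̄) = (-1476/20.26)(71.13/2507.0).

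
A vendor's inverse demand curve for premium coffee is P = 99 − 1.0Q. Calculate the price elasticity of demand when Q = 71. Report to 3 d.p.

-0.394

At Q = 71, P = 99 − 1.0(71) = 28.00.
dP/dQ = −1.0, so dQ/dP = 1/(−1.0) = -1.000.
ε = (dQ/dP)(P/Q) = (-1.000)(28.00/71).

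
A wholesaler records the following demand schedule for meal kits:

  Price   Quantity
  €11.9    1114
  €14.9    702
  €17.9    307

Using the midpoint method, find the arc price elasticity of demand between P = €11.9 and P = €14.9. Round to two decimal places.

-2.03

At P = 11.9, Q = 1114; at P = 14.9, Q = 702.
ΔQ = -412, ΔP = 3.0. Midpoints: P̄ = 13.40, Q̄ = 908.0.
ε = (ΔQ/ΔP)(P̄/Q̄) = (-412/3.0)(13.40/908.0).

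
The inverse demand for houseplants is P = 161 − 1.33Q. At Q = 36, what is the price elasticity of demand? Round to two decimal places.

-2.36

At Q = 36, P = 161 − 1.33(36) = 113.12.
dP/dQ = −1.33, so dQ/dP = 1/(−1.33) = -0.752.
ε = (dQ/dP)(P/Q) = (-0.752)(113.12/36).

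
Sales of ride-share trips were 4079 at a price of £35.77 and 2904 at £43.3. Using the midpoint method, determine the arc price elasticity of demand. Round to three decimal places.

ΔQ = 2904 − 4079 = -1175; ΔP = 43.3 − 35.77 = 7.53.
Midpoints: P̄ = 39.53, Q̄ = 3491.5.
ε = (ΔQ/ΔP)(P̄/Q̄) = (-1175/7.53)(39.53/3491.5).

-1.767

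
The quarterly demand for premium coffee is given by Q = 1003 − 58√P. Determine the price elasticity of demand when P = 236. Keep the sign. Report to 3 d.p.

At P = 236, Q = 111.987.
dQ/dP = −58/(2√P) = -1.888.
ε = (dQ/dP)(P/Q) = (-1.888)(236/111.987).

-3.978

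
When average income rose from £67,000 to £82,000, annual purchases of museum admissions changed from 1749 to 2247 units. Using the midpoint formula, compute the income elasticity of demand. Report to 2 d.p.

ΔQ = 498, ΔI = 15000. Midpoints: Ī = 74,500, Q̄ = 1998.0.
ε_I = (ΔQ/ΔI)(Ī/Q̄) = (498/15000)(74500/1998.0).
ε_I > 0, so the good is normal.

1.24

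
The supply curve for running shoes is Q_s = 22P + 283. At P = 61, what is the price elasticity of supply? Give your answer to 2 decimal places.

0.83

At P = 61, Q_s = 1625.
dQ_s/dP = 22.
ε_s = (dQ_s/dP)(P/Q_s) = (22)(61/1625).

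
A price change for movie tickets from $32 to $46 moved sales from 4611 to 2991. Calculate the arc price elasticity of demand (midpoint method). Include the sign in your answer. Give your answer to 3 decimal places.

ΔQ = 2991 − 4611 = -1620; ΔP = 46 − 32 = 14.
Midpoints: P̄ = 39.00, Q̄ = 3801.0.
ε = (ΔQ/ΔP)(P̄/Q̄) = (-1620/14)(39.00/3801.0).

-1.187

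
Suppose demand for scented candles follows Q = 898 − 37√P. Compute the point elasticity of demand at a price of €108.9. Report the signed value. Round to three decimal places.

At P = 108.9, Q = 511.886.
dQ/dP = −37/(2√P) = -1.773.
ε = (dQ/dP)(P/Q) = (-1.773)(108.9/511.886).
|ε| < 1, so demand is inelastic at this price.

-0.377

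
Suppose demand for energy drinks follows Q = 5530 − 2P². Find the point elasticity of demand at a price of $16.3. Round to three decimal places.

At P = 16.3, Q = 4998.620.
dQ/dP = −4P = -65.200.
ε = (dQ/dP)(P/Q) = (-65.200)(16.3/4998.620).

-0.213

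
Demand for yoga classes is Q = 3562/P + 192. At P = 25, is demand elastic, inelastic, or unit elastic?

inelastic

Q = 334.480, dQ/dP = -5.699.
ε = (dQ/dP)(P/Q) ≈ -0.426.
|ε| = 0.43 < 1.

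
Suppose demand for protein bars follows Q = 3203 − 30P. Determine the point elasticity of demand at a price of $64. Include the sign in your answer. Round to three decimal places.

At P = 64, Q = 1283.
dQ/dP = −30.
ε = (dQ/dP)(P/Q) = (-30)(64/1283).
|ε| > 1, so demand is elastic at this price.

-1.496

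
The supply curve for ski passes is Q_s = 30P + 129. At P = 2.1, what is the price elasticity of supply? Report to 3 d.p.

0.328

At P = 2.1, Q_s = 192.
dQ_s/dP = 30.
ε_s = (dQ_s/dP)(P/Q_s) = (30)(2.1/192).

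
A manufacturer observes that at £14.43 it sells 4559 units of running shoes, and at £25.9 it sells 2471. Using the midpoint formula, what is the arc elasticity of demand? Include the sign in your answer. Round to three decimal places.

-1.044

ΔQ = 2471 − 4559 = -2088; ΔP = 25.9 − 14.43 = 11.47.
Midpoints: P̄ = 20.16, Q̄ = 3515.0.
ε = (ΔQ/ΔP)(P̄/Q̄) = (-2088/11.47)(20.16/3515.0).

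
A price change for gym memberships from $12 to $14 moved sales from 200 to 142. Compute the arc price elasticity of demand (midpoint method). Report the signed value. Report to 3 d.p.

-2.205

ΔQ = 142 − 200 = -58; ΔP = 14 − 12 = 2.
Midpoints: P̄ = 13.00, Q̄ = 171.0.
ε = (ΔQ/ΔP)(P̄/Q̄) = (-58/2)(13.00/171.0).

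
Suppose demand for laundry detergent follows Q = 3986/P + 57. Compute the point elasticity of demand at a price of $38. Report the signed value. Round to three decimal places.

At P = 38, Q = 161.895.
dQ/dP = −3986/P² = -2.760.
ε = (dQ/dP)(P/Q) = (-2.760)(38/161.895).

-0.648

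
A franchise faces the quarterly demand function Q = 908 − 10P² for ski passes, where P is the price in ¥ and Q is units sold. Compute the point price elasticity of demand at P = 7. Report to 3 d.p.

At P = 7, Q = 418.
dQ/dP = −20P = -140.
ε = (dQ/dP)(P/Q) = (-140)(7/418).
|ε| > 1, so demand is elastic at this price.

-2.344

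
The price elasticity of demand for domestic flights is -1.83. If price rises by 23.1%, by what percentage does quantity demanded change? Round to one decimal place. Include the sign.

%ΔQ ≈ ε × %ΔP = (-1.83)(23.1%) = -42.27%.

-42.3%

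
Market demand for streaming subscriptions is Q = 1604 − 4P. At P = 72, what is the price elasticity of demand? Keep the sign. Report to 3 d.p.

At P = 72, Q = 1316.
dQ/dP = −4.
ε = (dQ/dP)(P/Q) = (-4)(72/1316).

-0.219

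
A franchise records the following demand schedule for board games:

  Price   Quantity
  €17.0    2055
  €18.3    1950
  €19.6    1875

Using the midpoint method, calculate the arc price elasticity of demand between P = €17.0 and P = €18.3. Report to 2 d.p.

-0.71

At P = 17.0, Q = 2055; at P = 18.3, Q = 1950.
ΔQ = -105, ΔP = 1.3. Midpoints: P̄ = 17.65, Q̄ = 2002.5.
ε = (ΔQ/ΔP)(P̄/Q̄) = (-105/1.3)(17.65/2002.5).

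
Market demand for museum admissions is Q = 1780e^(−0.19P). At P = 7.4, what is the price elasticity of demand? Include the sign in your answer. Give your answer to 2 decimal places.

At P = 7.4, Q = 436.317.
dQ/dP = −0.19·1780e^(−0.19P) = −0.19Q = -82.900.
ε = (dQ/dP)(P/Q) = (-82.900)(7.4/436.317).
|ε| > 1, so demand is elastic at this price.

-1.41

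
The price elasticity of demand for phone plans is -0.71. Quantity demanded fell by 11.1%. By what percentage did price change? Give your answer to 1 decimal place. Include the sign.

15.6%

%ΔP ≈ %ΔQ / ε = (-11.1%)/(-0.71) = 15.63%.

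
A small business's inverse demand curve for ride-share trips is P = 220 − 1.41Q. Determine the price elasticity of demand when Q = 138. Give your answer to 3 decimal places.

At Q = 138, P = 220 − 1.41(138) = 25.42.
dP/dQ = −1.41, so dQ/dP = 1/(−1.41) = -0.709.
ε = (dQ/dP)(P/Q) = (-0.709)(25.42/138).

-0.131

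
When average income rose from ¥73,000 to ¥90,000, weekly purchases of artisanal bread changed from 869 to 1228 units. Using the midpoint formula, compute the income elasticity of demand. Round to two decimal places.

ΔQ = 359, ΔI = 17000. Midpoints: Ī = 81,500, Q̄ = 1048.5.
ε_I = (ΔQ/ΔI)(Ī/Q̄) = (359/17000)(81500/1048.5).
ε_I > 0, so the good is normal.

1.64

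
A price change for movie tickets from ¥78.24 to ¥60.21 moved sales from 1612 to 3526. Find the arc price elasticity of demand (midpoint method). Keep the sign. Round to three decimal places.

-2.861

ΔQ = 3526 − 1612 = 1914; ΔP = 60.21 − 78.24 = -18.03.
Midpoints: P̄ = 69.22, Q̄ = 2569.0.
ε = (ΔQ/ΔP)(P̄/Q̄) = (1914/-18.03)(69.22/2569.0).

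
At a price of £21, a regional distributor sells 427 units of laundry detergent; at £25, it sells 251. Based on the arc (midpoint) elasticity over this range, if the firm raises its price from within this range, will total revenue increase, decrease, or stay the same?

decrease

Arc ε = (-176/4)(23.00/339.0) ≈ -2.985.
|ε| = 2.99 > 1, so demand is elastic. A price rise therefore reduces total revenue.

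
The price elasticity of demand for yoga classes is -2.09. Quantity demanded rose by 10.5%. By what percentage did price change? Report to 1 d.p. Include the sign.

%ΔP ≈ %ΔQ / ε = (10.5%)/(-2.09) = -5.02%.

-5.0%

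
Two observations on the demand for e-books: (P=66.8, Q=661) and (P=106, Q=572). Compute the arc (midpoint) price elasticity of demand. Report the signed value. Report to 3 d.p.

ΔQ = 572 − 661 = -89; ΔP = 106 − 66.8 = 39.2.
Midpoints: P̄ = 86.40, Q̄ = 616.5.
ε = (ΔQ/ΔP)(P̄/Q̄) = (-89/39.2)(86.40/616.5).

-0.318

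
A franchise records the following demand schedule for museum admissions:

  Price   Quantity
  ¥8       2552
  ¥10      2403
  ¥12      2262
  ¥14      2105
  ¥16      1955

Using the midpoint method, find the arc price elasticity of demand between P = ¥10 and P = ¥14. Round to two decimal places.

At P = 10, Q = 2403; at P = 14, Q = 2105.
ΔQ = -298, ΔP = 4. Midpoints: P̄ = 12.00, Q̄ = 2254.0.
ε = (ΔQ/ΔP)(P̄/Q̄) = (-298/4)(12.00/2254.0).

-0.40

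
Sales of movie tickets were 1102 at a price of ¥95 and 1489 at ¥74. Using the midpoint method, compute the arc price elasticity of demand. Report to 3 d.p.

ΔQ = 1489 − 1102 = 387; ΔP = 74 − 95 = -21.
Midpoints: P̄ = 84.50, Q̄ = 1295.5.
ε = (ΔQ/ΔP)(P̄/Q̄) = (387/-21)(84.50/1295.5).

-1.202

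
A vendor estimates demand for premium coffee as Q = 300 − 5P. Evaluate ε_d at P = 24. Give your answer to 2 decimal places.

At P = 24, Q = 180.
dQ/dP = −5.
ε = (dQ/dP)(P/Q) = (-5)(24/180).
|ε| < 1, so demand is inelastic at this price.

-0.67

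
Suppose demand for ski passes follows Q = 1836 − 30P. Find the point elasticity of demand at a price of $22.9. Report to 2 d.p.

At P = 22.9, Q = 1149.
dQ/dP = −30.
ε = (dQ/dP)(P/Q) = (-30)(22.9/1149).

-0.60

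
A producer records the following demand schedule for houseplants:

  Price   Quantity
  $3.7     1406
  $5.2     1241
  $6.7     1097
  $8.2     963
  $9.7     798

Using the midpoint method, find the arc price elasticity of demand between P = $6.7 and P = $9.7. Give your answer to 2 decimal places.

-0.86

At P = 6.7, Q = 1097; at P = 9.7, Q = 798.
ΔQ = -299, ΔP = 3.0. Midpoints: P̄ = 8.20, Q̄ = 947.5.
ε = (ΔQ/ΔP)(P̄/Q̄) = (-299/3.0)(8.20/947.5).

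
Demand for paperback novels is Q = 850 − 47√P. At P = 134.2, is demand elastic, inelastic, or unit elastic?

Q = 305.530, dQ/dP = -2.029.
ε = (dQ/dP)(P/Q) ≈ -0.891.
|ε| = 0.89 < 1.

inelastic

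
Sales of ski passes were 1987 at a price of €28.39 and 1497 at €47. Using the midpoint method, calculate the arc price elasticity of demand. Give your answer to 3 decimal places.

ΔQ = 1497 − 1987 = -490; ΔP = 47 − 28.39 = 18.61.
Midpoints: P̄ = 37.70, Q̄ = 1742.0.
ε = (ΔQ/ΔP)(P̄/Q̄) = (-490/18.61)(37.70/1742.0).

-0.570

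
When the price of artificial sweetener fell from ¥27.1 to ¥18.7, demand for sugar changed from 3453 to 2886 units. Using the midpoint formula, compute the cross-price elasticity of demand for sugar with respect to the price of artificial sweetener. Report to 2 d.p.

0.49

ΔQ_x = 2886 − 3453 = -567; ΔP_y = 18.7 − 27.1 = -8.4.
Midpoints: P̄_y = 22.90, Q̄_x = 3169.5.
ε_xy = (ΔQ_x/ΔP_y)(P̄_y/Q̄_x) = (-567/-8.4)(22.90/3169.5).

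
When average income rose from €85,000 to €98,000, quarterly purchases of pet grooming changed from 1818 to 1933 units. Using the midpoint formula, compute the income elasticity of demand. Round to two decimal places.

0.43

ΔQ = 115, ΔI = 13000. Midpoints: Ī = 91,500, Q̄ = 1875.5.
ε_I = (ΔQ/ΔI)(Ī/Q̄) = (115/13000)(91500/1875.5).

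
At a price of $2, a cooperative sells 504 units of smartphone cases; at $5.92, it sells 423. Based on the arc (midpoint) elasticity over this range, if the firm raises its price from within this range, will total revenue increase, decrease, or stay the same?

Arc ε = (-81/3.92)(3.96/463.5) ≈ -0.177.
|ε| = 0.18 < 1, so demand is inelastic. A price rise therefore raises total revenue.

increase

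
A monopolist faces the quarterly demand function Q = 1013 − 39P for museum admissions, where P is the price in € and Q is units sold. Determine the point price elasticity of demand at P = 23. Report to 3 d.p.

-7.733

At P = 23, Q = 116.
dQ/dP = −39.
ε = (dQ/dP)(P/Q) = (-39)(23/116).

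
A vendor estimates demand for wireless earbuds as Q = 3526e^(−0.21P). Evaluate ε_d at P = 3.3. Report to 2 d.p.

-0.69

At P = 3.3, Q = 1763.259.
dQ/dP = −0.21·3526e^(−0.21P) = −0.21Q = -370.284.
ε = (dQ/dP)(P/Q) = (-370.284)(3.3/1763.259).
|ε| < 1, so demand is inelastic at this price.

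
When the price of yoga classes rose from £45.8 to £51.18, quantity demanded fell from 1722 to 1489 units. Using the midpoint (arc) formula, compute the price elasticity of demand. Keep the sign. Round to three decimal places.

-1.308

ΔQ = 1489 − 1722 = -233; ΔP = 51.18 − 45.8 = 5.38.
Midpoints: P̄ = 48.49, Q̄ = 1605.5.
ε = (ΔQ/ΔP)(P̄/Q̄) = (-233/5.38)(48.49/1605.5).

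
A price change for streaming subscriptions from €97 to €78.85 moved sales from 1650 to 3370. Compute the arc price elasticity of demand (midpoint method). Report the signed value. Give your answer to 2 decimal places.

ΔQ = 3370 − 1650 = 1720; ΔP = 78.85 − 97 = -18.15.
Midpoints: P̄ = 87.92, Q̄ = 2510.0.
ε = (ΔQ/ΔP)(P̄/Q̄) = (1720/-18.15)(87.92/2510.0).

-3.32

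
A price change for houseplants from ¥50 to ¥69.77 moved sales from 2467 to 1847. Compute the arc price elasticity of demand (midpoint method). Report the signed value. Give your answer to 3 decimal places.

-0.871

ΔQ = 1847 − 2467 = -620; ΔP = 69.77 − 50 = 19.77.
Midpoints: P̄ = 59.88, Q̄ = 2157.0.
ε = (ΔQ/ΔP)(P̄/Q̄) = (-620/19.77)(59.88/2157.0).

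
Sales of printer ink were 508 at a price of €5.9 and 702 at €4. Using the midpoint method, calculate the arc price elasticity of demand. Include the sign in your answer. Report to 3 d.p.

ΔQ = 702 − 508 = 194; ΔP = 4 − 5.9 = -1.9.
Midpoints: P̄ = 4.95, Q̄ = 605.0.
ε = (ΔQ/ΔP)(P̄/Q̄) = (194/-1.9)(4.95/605.0).

-0.835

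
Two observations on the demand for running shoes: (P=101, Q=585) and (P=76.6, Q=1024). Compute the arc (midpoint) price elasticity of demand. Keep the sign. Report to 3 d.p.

-1.986

ΔQ = 1024 − 585 = 439; ΔP = 76.6 − 101 = -24.4.
Midpoints: P̄ = 88.80, Q̄ = 804.5.
ε = (ΔQ/ΔP)(P̄/Q̄) = (439/-24.4)(88.80/804.5).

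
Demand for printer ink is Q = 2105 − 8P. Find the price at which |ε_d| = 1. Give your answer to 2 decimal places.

For linear demand Q = a − bP, ε = −bP/(a − bP). |ε| = 1 when bP = a − bP, i.e. P = a/(2b).
P = 2105/(2·8) = 2105/16 = 131.5625.

131.56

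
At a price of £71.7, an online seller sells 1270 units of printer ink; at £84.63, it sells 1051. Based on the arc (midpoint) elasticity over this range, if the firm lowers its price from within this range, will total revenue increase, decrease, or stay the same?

Arc ε = (-219/12.93)(78.16/1160.5) ≈ -1.141.
|ε| = 1.14 > 1, so demand is elastic. A price cut therefore raises total revenue.

increase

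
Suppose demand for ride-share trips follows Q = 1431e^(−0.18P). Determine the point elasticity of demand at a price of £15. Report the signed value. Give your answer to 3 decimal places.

-2.700

At P = 15, Q = 96.171.
dQ/dP = −0.18·1431e^(−0.18P) = −0.18Q = -17.311.
ε = (dQ/dP)(P/Q) = (-17.311)(15/96.171).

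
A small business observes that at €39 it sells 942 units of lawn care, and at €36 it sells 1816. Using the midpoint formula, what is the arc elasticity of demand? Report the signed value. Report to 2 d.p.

-7.92

ΔQ = 1816 − 942 = 874; ΔP = 36 − 39 = -3.
Midpoints: P̄ = 37.50, Q̄ = 1379.0.
ε = (ΔQ/ΔP)(P̄/Q̄) = (874/-3)(37.50/1379.0).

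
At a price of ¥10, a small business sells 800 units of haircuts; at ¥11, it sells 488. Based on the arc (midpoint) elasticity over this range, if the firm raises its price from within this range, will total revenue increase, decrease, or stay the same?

decrease

Arc ε = (-312/1)(10.50/644.0) ≈ -5.087.
|ε| = 5.09 > 1, so demand is elastic. A price rise therefore reduces total revenue.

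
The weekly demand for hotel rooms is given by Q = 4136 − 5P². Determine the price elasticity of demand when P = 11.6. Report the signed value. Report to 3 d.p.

At P = 11.6, Q = 3463.200.
dQ/dP = −10P = -116.
ε = (dQ/dP)(P/Q) = (-116)(11.6/3463.200).
|ε| < 1, so demand is inelastic at this price.

-0.389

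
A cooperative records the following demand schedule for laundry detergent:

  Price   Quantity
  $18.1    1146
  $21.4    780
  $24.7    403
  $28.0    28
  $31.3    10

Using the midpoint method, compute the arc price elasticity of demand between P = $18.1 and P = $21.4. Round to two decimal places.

-2.27

At P = 18.1, Q = 1146; at P = 21.4, Q = 780.
ΔQ = -366, ΔP = 3.3. Midpoints: P̄ = 19.75, Q̄ = 963.0.
ε = (ΔQ/ΔP)(P̄/Q̄) = (-366/3.3)(19.75/963.0).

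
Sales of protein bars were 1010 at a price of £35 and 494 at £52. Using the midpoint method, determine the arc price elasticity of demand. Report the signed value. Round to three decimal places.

ΔQ = 494 − 1010 = -516; ΔP = 52 − 35 = 17.
Midpoints: P̄ = 43.50, Q̄ = 752.0.
ε = (ΔQ/ΔP)(P̄/Q̄) = (-516/17)(43.50/752.0).

-1.756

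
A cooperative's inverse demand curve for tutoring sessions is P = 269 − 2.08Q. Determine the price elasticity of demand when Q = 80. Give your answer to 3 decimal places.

At Q = 80, P = 269 − 2.08(80) = 102.60.
dP/dQ = −2.08, so dQ/dP = 1/(−2.08) = -0.481.
ε = (dQ/dP)(P/Q) = (-0.481)(102.60/80).

-0.617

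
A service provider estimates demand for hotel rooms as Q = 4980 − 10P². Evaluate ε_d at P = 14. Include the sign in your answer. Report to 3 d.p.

At P = 14, Q = 3020.
dQ/dP = −20P = -280.
ε = (dQ/dP)(P/Q) = (-280)(14/3020).

-1.298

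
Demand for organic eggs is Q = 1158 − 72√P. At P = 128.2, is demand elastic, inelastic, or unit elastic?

elastic

Q = 342.777, dQ/dP = -3.179.
ε = (dQ/dP)(P/Q) ≈ -1.189.
|ε| = 1.19 > 1.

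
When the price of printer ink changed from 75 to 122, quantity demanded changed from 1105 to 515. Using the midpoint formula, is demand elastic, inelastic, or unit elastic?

elastic

Arc ε ≈ -1.527.
|ε| = 1.53 > 1.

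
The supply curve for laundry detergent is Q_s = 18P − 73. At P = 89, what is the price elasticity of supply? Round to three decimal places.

1.048

At P = 89, Q_s = 1529.
dQ_s/dP = 18.
ε_s = (dQ_s/dP)(P/Q_s) = (18)(89/1529).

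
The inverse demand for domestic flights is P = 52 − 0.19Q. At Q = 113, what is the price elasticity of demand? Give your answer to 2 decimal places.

At Q = 113, P = 52 − 0.19(113) = 30.53.
dP/dQ = −0.19, so dQ/dP = 1/(−0.19) = -5.263.
ε = (dQ/dP)(P/Q) = (-5.263)(30.53/113).

-1.42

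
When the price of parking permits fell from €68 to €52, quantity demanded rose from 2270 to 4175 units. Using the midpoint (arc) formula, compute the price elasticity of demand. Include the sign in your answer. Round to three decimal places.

-2.217

ΔQ = 4175 − 2270 = 1905; ΔP = 52 − 68 = -16.
Midpoints: P̄ = 60.00, Q̄ = 3222.5.
ε = (ΔQ/ΔP)(P̄/Q̄) = (1905/-16)(60.00/3222.5).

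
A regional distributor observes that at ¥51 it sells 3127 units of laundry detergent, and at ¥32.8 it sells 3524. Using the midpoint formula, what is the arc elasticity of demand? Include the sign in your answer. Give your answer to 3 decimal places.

-0.275

ΔQ = 3524 − 3127 = 397; ΔP = 32.8 − 51 = -18.2.
Midpoints: P̄ = 41.90, Q̄ = 3325.5.
ε = (ΔQ/ΔP)(P̄/Q̄) = (397/-18.2)(41.90/3325.5).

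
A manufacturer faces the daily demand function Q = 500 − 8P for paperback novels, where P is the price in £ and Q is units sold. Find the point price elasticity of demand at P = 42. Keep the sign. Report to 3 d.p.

At P = 42, Q = 164.
dQ/dP = −8.
ε = (dQ/dP)(P/Q) = (-8)(42/164).

-2.049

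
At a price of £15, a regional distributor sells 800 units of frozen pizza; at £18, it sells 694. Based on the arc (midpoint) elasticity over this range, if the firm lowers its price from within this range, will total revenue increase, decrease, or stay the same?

decrease

Arc ε = (-106/3)(16.50/747.0) ≈ -0.780.
|ε| = 0.78 < 1, so demand is inelastic. A price cut therefore reduces total revenue.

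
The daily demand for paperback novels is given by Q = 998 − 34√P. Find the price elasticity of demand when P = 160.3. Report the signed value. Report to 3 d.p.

At P = 160.3, Q = 567.527.
dQ/dP = −34/(2√P) = -1.343.
ε = (dQ/dP)(P/Q) = (-1.343)(160.3/567.527).
|ε| < 1, so demand is inelastic at this price.

-0.379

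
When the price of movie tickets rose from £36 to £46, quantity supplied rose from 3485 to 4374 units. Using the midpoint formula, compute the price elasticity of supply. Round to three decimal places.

0.928

ΔQ = 4374 − 3485 = 889; ΔP = 46 − 36 = 10.
Midpoints: P̄ = 41.00, Q̄ = 3929.5.
ε_s = (ΔQ/ΔP)(P̄/Q̄) = (889/10)(41.00/3929.5).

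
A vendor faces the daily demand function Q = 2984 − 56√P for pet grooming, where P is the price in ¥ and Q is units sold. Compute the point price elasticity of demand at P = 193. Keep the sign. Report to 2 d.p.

-0.18

At P = 193, Q = 2206.023.
dQ/dP = −56/(2√P) = -2.015.
ε = (dQ/dP)(P/Q) = (-2.015)(193/2206.023).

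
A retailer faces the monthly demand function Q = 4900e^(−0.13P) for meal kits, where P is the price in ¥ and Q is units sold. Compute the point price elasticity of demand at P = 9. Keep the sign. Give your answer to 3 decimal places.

At P = 9, Q = 1520.798.
dQ/dP = −0.13·4900e^(−0.13P) = −0.13Q = -197.704.
ε = (dQ/dP)(P/Q) = (-197.704)(9/1520.798).
|ε| > 1, so demand is elastic at this price.

-1.170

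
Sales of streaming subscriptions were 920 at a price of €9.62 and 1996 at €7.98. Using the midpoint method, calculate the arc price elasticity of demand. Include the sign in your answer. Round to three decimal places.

ΔQ = 1996 − 920 = 1076; ΔP = 7.98 − 9.62 = -1.64.
Midpoints: P̄ = 8.80, Q̄ = 1458.0.
ε = (ΔQ/ΔP)(P̄/Q̄) = (1076/-1.64)(8.80/1458.0).

-3.960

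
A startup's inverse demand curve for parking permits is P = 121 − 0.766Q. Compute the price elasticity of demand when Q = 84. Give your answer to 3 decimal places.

-0.881

At Q = 84, P = 121 − 0.766(84) = 56.66.
dP/dQ = −0.766, so dQ/dP = 1/(−0.766) = -1.305.
ε = (dQ/dP)(P/Q) = (-1.305)(56.66/84).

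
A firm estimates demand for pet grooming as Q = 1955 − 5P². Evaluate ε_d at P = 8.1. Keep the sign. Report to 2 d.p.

-0.40

At P = 8.1, Q = 1626.950.
dQ/dP = −10P = -81.
ε = (dQ/dP)(P/Q) = (-81)(8.1/1626.950).
|ε| < 1, so demand is inelastic at this price.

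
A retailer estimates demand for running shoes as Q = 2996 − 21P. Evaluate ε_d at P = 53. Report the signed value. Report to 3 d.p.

At P = 53, Q = 1883.
dQ/dP = −21.
ε = (dQ/dP)(P/Q) = (-21)(53/1883).

-0.591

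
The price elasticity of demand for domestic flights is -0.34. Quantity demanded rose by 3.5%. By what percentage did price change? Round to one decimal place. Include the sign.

%ΔP ≈ %ΔQ / ε = (3.5%)/(-0.34) = -10.29%.

-10.3%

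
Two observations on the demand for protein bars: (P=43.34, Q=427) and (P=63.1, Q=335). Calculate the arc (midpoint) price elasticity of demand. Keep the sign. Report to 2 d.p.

ΔQ = 335 − 427 = -92; ΔP = 63.1 − 43.34 = 19.76.
Midpoints: P̄ = 53.22, Q̄ = 381.0.
ε = (ΔQ/ΔP)(P̄/Q̄) = (-92/19.76)(53.22/381.0).

-0.65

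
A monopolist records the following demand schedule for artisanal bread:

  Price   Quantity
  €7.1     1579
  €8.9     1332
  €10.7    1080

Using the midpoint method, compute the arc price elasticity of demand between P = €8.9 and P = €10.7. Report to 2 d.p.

At P = 8.9, Q = 1332; at P = 10.7, Q = 1080.
ΔQ = -252, ΔP = 1.8. Midpoints: P̄ = 9.80, Q̄ = 1206.0.
ε = (ΔQ/ΔP)(P̄/Q̄) = (-252/1.8)(9.80/1206.0).

-1.14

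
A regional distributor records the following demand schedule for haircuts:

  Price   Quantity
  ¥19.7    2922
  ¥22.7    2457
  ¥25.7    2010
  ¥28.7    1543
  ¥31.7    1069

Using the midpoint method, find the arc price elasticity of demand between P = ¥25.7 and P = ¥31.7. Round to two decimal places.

At P = 25.7, Q = 2010; at P = 31.7, Q = 1069.
ΔQ = -941, ΔP = 6.0. Midpoints: P̄ = 28.70, Q̄ = 1539.5.
ε = (ΔQ/ΔP)(P̄/Q̄) = (-941/6.0)(28.70/1539.5).

-2.92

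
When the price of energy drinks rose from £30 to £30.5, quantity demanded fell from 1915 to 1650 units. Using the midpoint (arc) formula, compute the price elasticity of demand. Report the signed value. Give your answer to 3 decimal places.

ΔQ = 1650 − 1915 = -265; ΔP = 30.5 − 30 = 0.5.
Midpoints: P̄ = 30.25, Q̄ = 1782.5.
ε = (ΔQ/ΔP)(P̄/Q̄) = (-265/0.5)(30.25/1782.5).

-8.994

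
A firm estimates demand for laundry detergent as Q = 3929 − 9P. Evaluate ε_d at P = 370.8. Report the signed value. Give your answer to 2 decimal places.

At P = 370.8, Q = 591.800.
dQ/dP = −9.
ε = (dQ/dP)(P/Q) = (-9)(370.8/591.800).
|ε| > 1, so demand is elastic at this price.

-5.64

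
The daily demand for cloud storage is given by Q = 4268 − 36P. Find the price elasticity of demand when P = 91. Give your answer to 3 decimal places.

-3.302

At P = 91, Q = 992.
dQ/dP = −36.
ε = (dQ/dP)(P/Q) = (-36)(91/992).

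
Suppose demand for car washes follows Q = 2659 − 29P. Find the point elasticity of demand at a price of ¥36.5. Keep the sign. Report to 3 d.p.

At P = 36.5, Q = 1600.500.
dQ/dP = −29.
ε = (dQ/dP)(P/Q) = (-29)(36.5/1600.500).
|ε| < 1, so demand is inelastic at this price.

-0.661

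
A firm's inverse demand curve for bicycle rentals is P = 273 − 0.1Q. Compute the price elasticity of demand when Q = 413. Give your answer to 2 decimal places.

-5.61

At Q = 413, P = 273 − 0.1(413) = 231.70.
dP/dQ = −0.1, so dQ/dP = 1/(−0.1) = -10.000.
ε = (dQ/dP)(P/Q) = (-10.000)(231.70/413).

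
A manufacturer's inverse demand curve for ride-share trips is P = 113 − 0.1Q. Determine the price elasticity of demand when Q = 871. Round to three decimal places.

At Q = 871, P = 113 − 0.1(871) = 25.90.
dP/dQ = −0.1, so dQ/dP = 1/(−0.1) = -10.000.
ε = (dQ/dP)(P/Q) = (-10.000)(25.90/871).

-0.297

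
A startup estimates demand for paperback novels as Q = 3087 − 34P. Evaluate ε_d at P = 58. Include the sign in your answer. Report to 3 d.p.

-1.769

At P = 58, Q = 1115.
dQ/dP = −34.
ε = (dQ/dP)(P/Q) = (-34)(58/1115).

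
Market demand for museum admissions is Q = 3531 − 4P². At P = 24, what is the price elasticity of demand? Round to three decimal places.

At P = 24, Q = 1227.
dQ/dP = −8P = -192.
ε = (dQ/dP)(P/Q) = (-192)(24/1227).
|ε| > 1, so demand is elastic at this price.

-3.756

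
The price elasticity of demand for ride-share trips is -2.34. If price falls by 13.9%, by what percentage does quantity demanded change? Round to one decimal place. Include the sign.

32.5%

%ΔQ ≈ ε × %ΔP = (-2.34)(-13.9%) = 32.53%.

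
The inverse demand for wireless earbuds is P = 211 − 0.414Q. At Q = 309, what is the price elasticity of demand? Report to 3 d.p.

At Q = 309, P = 211 − 0.414(309) = 83.07.
dP/dQ = −0.414, so dQ/dP = 1/(−0.414) = -2.415.
ε = (dQ/dP)(P/Q) = (-2.415)(83.07/309).

-0.649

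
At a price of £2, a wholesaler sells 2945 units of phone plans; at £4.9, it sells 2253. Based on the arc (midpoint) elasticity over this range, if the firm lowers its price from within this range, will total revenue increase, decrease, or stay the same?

decrease

Arc ε = (-692/2.9)(3.45/2599.0) ≈ -0.317.
|ε| = 0.32 < 1, so demand is inelastic. A price cut therefore reduces total revenue.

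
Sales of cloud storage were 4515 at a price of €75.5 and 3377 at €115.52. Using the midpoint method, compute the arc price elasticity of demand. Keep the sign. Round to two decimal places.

-0.69

ΔQ = 3377 − 4515 = -1138; ΔP = 115.52 − 75.5 = 40.02.
Midpoints: P̄ = 95.51, Q̄ = 3946.0.
ε = (ΔQ/ΔP)(P̄/Q̄) = (-1138/40.02)(95.51/3946.0).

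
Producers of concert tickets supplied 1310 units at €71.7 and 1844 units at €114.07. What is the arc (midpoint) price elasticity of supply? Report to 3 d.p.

ΔQ = 1844 − 1310 = 534; ΔP = 114.07 − 71.7 = 42.37.
Midpoints: P̄ = 92.88, Q̄ = 1577.0.
ε_s = (ΔQ/ΔP)(P̄/Q̄) = (534/42.37)(92.88/1577.0).

0.742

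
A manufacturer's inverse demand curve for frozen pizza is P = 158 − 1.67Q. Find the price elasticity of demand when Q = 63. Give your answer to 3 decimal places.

-0.502

At Q = 63, P = 158 − 1.67(63) = 52.79.
dP/dQ = −1.67, so dQ/dP = 1/(−1.67) = -0.599.
ε = (dQ/dP)(P/Q) = (-0.599)(52.79/63).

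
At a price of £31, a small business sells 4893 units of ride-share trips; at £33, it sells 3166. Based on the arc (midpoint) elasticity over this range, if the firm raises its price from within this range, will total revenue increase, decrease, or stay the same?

decrease

Arc ε = (-1727/2)(32.00/4029.5) ≈ -6.857.
|ε| = 6.86 > 1, so demand is elastic. A price rise therefore reduces total revenue.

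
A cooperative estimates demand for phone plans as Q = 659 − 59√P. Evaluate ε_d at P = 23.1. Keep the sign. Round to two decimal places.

At P = 23.1, Q = 375.431.
dQ/dP = −59/(2√P) = -6.138.
ε = (dQ/dP)(P/Q) = (-6.138)(23.1/375.431).

-0.38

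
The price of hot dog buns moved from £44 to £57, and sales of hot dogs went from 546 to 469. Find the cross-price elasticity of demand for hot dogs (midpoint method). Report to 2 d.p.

ΔQ_x = 469 − 546 = -77; ΔP_y = 57 − 44 = 13.
Midpoints: P̄_y = 50.50, Q̄_x = 507.5.
ε_xy = (ΔQ_x/ΔP_y)(P̄_y/Q̄_x) = (-77/13)(50.50/507.5).

-0.59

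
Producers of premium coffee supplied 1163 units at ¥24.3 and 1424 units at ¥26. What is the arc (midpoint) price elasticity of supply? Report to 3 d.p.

2.985

ΔQ = 1424 − 1163 = 261; ΔP = 26 − 24.3 = 1.7.
Midpoints: P̄ = 25.15, Q̄ = 1293.5.
ε_s = (ΔQ/ΔP)(P̄/Q̄) = (261/1.7)(25.15/1293.5).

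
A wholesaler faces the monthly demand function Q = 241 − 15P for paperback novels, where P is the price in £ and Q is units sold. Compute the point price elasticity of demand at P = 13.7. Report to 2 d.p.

At P = 13.7, Q = 35.500.
dQ/dP = −15.
ε = (dQ/dP)(P/Q) = (-15)(13.7/35.500).

-5.79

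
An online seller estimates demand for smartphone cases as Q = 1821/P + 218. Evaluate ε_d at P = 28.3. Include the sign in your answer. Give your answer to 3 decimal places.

-0.228

At P = 28.3, Q = 282.346.
dQ/dP = −1821/P² = -2.274.
ε = (dQ/dP)(P/Q) = (-2.274)(28.3/282.346).
|ε| < 1, so demand is inelastic at this price.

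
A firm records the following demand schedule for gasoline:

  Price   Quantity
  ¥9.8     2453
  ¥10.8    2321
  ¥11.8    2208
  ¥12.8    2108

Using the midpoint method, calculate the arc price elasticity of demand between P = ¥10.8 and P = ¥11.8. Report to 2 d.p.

At P = 10.8, Q = 2321; at P = 11.8, Q = 2208.
ΔQ = -113, ΔP = 1.0. Midpoints: P̄ = 11.30, Q̄ = 2264.5.
ε = (ΔQ/ΔP)(P̄/Q̄) = (-113/1.0)(11.30/2264.5).

-0.56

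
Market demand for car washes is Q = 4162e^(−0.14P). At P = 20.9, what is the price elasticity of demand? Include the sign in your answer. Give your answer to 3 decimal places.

-2.926

At P = 20.9, Q = 223.129.
dQ/dP = −0.14·4162e^(−0.14P) = −0.14Q = -31.238.
ε = (dQ/dP)(P/Q) = (-31.238)(20.9/223.129).
|ε| > 1, so demand is elastic at this price.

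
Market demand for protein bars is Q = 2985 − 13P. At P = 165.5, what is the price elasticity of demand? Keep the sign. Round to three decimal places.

At P = 165.5, Q = 833.500.
dQ/dP = −13.
ε = (dQ/dP)(P/Q) = (-13)(165.5/833.500).

-2.581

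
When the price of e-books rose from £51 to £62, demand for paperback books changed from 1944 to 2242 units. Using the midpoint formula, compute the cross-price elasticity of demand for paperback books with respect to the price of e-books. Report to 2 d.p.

0.73

ΔQ_x = 2242 − 1944 = 298; ΔP_y = 62 − 51 = 11.
Midpoints: P̄_y = 56.50, Q̄_x = 2093.0.
ε_xy = (ΔQ_x/ΔP_y)(P̄_y/Q̄_x) = (298/11)(56.50/2093.0).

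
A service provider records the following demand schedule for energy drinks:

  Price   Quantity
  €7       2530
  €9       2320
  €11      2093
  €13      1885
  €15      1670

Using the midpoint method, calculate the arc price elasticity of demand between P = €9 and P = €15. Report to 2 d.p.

At P = 9, Q = 2320; at P = 15, Q = 1670.
ΔQ = -650, ΔP = 6. Midpoints: P̄ = 12.00, Q̄ = 1995.0.
ε = (ΔQ/ΔP)(P̄/Q̄) = (-650/6)(12.00/1995.0).

-0.65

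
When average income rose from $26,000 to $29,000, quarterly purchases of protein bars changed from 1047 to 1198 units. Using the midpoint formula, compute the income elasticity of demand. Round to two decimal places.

ΔQ = 151, ΔI = 3000. Midpoints: Ī = 27,500, Q̄ = 1122.5.
ε_I = (ΔQ/ΔI)(Ī/Q̄) = (151/3000)(27500/1122.5).
ε_I > 0, so the good is normal.

1.23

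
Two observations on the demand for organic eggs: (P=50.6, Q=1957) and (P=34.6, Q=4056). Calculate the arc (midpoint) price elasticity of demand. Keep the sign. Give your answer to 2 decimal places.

ΔQ = 4056 − 1957 = 2099; ΔP = 34.6 − 50.6 = -16.
Midpoints: P̄ = 42.60, Q̄ = 3006.5.
ε = (ΔQ/ΔP)(P̄/Q̄) = (2099/-16)(42.60/3006.5).

-1.86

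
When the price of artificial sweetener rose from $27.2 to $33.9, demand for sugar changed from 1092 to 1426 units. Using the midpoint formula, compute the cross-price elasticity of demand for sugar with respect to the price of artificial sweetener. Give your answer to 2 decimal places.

ΔQ_x = 1426 − 1092 = 334; ΔP_y = 33.9 − 27.2 = 6.7.
Midpoints: P̄_y = 30.55, Q̄_x = 1259.0.
ε_xy = (ΔQ_x/ΔP_y)(P̄_y/Q̄_x) = (334/6.7)(30.55/1259.0).

1.21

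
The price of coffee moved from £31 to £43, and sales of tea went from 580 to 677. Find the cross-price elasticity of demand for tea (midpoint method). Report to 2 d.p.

0.48

ΔQ_x = 677 − 580 = 97; ΔP_y = 43 − 31 = 12.
Midpoints: P̄_y = 37.00, Q̄_x = 628.5.
ε_xy = (ΔQ_x/ΔP_y)(P̄_y/Q̄_x) = (97/12)(37.00/628.5).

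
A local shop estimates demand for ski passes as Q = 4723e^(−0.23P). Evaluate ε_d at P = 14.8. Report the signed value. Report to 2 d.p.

-3.40

At P = 14.8, Q = 156.993.
dQ/dP = −0.23·4723e^(−0.23P) = −0.23Q = -36.108.
ε = (dQ/dP)(P/Q) = (-36.108)(14.8/156.993).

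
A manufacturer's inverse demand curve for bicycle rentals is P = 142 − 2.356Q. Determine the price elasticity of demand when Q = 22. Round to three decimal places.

-1.740

At Q = 22, P = 142 − 2.356(22) = 90.17.
dP/dQ = −2.356, so dQ/dP = 1/(−2.356) = -0.424.
ε = (dQ/dP)(P/Q) = (-0.424)(90.17/22).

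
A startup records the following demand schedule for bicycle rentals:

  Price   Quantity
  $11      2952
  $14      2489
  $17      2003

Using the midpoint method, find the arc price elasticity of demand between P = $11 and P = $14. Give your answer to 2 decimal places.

At P = 11, Q = 2952; at P = 14, Q = 2489.
ΔQ = -463, ΔP = 3. Midpoints: P̄ = 12.50, Q̄ = 2720.5.
ε = (ΔQ/ΔP)(P̄/Q̄) = (-463/3)(12.50/2720.5).

-0.71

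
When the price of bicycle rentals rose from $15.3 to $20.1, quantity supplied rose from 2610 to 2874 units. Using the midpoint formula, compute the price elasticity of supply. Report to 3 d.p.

ΔQ = 2874 − 2610 = 264; ΔP = 20.1 − 15.3 = 4.8.
Midpoints: P̄ = 17.70, Q̄ = 2742.0.
ε_s = (ΔQ/ΔP)(P̄/Q̄) = (264/4.8)(17.70/2742.0).

0.355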